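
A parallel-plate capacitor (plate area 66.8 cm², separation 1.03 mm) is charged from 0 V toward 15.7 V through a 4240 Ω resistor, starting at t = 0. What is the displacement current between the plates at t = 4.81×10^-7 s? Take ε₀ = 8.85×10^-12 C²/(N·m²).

With C = ε₀A/d = (8.85×10^-12)(6.68×10^-3)/(1.03×10^-3) = 5.740×10^-11 F, the time constant is τ = RC = 2.434×10^-7 s, so t/τ = 1.976 and e^(−t/τ) = 0.1386.
I_d = I_cond = (V₀/R) e^(−t/τ) = (3.703×10^-3)(0.1386) = 5.13×10^-4 A.

5.13×10^-4 A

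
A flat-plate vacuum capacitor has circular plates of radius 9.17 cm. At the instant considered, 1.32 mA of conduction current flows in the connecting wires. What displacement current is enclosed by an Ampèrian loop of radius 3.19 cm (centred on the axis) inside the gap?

1.60×10^-4 A

By continuity the displacement current in the gap matches the conduction current: I_d = 1.32×10^-3 A.
The field is uniform, so I_d,enc = I_d (r/R)² = (1.32×10^-3)(3.19/9.17)² = 1.60×10^-4 A.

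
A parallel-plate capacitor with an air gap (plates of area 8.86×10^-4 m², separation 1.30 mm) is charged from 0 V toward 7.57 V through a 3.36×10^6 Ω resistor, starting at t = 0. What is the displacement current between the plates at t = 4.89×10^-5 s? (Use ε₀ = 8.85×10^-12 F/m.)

2.02×10^-7 A

With C = ε₀A/d = (8.85×10^-12)(8.86×10^-4)/(1.30×10^-3) = 6.032×10^-12 F, the time constant is τ = RC = 2.027×10^-5 s, so t/τ = 2.412 and e^(−t/τ) = 0.08964.
I_d = I_cond = (V₀/R) e^(−t/τ) = (2.253×10^-6)(0.08964) = 2.02×10^-7 A.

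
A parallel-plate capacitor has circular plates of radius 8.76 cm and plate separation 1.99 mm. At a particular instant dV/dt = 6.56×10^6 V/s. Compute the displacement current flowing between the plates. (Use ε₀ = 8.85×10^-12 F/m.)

E = V/d so dE/dt = (dV/dt)/d = 3.296×10^9 V/(m·s), and I_d = ε₀ A dE/dt = (8.85×10^-12)(0.02411)(3.296×10^9) = 7.03×10^-4 A.

7.03×10^-4 A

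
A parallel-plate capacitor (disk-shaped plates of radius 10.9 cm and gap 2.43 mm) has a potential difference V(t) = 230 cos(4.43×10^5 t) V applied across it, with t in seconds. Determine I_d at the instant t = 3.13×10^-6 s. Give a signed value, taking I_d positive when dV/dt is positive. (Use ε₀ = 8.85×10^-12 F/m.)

dV/dt = (230)(4.43×10^5)·−sin(1.38659) = -1.002×10^8 V/s.
I_d = C dV/dt with C = ε₀A/d = (8.85×10^-12)(0.03733)/(2.43×10^-3) = 1.360×10^-10 F, so I_d = (1.360×10^-10)(-1.002×10^8) = -0.0136 A.

-0.0136 A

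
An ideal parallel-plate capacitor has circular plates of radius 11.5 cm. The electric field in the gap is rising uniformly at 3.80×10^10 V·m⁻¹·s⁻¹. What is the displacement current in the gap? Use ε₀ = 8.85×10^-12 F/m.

0.0140 A

With a uniform field, Φ_E = EA, so I_d = ε₀ A dE/dt = 0.0140 A.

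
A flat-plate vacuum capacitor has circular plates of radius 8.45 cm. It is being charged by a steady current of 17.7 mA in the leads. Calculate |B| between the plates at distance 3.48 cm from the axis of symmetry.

1.73×10^-8 T

Between the plates the displacement current equals the wire current: I_d = 17.7 mA = 0.0177 A.
An Ampèrian loop of radius r encloses a fraction (r/R)² of I_d. Then B·2πr = μ₀ I_d (r/R)², giving B = μ₀ I_d r/(2πR²) = 1.73×10^-8 T.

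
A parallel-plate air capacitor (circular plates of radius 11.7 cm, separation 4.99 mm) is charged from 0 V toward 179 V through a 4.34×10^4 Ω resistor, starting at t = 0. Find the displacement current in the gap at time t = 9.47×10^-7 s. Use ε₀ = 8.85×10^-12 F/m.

With C = ε₀A/d = (8.85×10^-12)(0.04301)/(4.99×10^-3) = 7.628×10^-11 F, the time constant is τ = RC = 3.311×10^-6 s, so t/τ = 0.2860 and e^(−t/τ) = 0.7513.
I_d = I_cond = (V₀/R) e^(−t/τ) = (4.124×10^-3)(0.7513) = 3.10×10^-3 A.

3.10×10^-3 A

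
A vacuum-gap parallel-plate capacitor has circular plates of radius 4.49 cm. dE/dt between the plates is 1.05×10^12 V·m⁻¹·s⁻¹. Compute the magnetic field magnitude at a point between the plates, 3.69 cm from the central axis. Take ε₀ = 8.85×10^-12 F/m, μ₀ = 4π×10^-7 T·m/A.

2.15×10^-7 T

Through the whole plate area (πR² = 6.333×10^-3 m²), I_d = ε₀ πR² dE/dt = 0.05885 A.
For r < R the Ampère–Maxwell law gives B(2πr) = μ₀ I_d (r²/R²), so B = μ₀ I_d r/(2πR²) = (4π×10^-7)(0.05885)(0.0369)/(2π·0.0449²) = 2.15×10^-7 T.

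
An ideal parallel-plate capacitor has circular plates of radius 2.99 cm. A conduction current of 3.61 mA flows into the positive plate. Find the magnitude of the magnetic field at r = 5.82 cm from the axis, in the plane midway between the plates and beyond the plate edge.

By continuity the displacement current in the gap matches the conduction current: I_d = 3.61×10^-3 A.
Outside the plates the loop encloses all of I_d, so B·2πr = μ₀ I_d and B = 1.24×10^-8 T.

1.24×10^-8 T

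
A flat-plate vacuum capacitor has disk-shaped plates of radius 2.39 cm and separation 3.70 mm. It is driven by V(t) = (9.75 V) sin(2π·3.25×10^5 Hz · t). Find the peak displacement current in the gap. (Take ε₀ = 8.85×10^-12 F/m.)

C = ε₀A/d = (8.85×10^-12)(1.795×10^-3)/(3.70×10^-3) = 4.293×10^-12 F; ω = 2πf = 2.042×10^6 rad/s.
I_d = C dV/dt, so |I_d|_max = C V₀ ω = (4.293×10^-12)(9.75)(2.042×10^6) = 8.55×10^-5 A.

8.55×10^-5 A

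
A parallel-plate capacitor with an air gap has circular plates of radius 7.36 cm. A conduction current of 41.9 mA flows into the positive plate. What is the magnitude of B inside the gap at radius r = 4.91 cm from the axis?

No conduction current crosses the gap, so I_d there equals the 0.0419 A in the leads.
For r < R the Ampère–Maxwell law gives B(2πr) = μ₀ I_d (r²/R²), so B = μ₀ I_d r/(2πR²) = (4π×10^-7)(0.0419)(0.0491)/(2π·0.0736²) = 7.60×10^-8 T.

7.60×10^-8 T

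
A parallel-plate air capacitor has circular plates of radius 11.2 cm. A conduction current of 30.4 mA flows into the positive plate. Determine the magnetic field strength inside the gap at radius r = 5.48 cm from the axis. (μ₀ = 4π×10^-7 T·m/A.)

Between the plates the displacement current equals the wire current: I_d = 30.4 mA = 0.0304 A.
An Ampèrian loop of radius r encloses a fraction (r/R)² of I_d. Then B·2πr = μ₀ I_d (r/R)², giving B = μ₀ I_d r/(2πR²) = 2.66×10^-8 T.

2.66×10^-8 T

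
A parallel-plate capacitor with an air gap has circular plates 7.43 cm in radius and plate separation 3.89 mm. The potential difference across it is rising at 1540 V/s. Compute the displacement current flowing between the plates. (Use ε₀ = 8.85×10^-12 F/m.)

The field between the plates is E = V/d, so dE/dt = (1540)/(3.89×10^-3 m) = 3.959×10^5 V/(m·s).
I_d = ε₀ A (dE/dt) = (8.85×10^-12)(0.01734)(3.959×10^5) = 6.08×10^-8 A.

6.08×10^-8 A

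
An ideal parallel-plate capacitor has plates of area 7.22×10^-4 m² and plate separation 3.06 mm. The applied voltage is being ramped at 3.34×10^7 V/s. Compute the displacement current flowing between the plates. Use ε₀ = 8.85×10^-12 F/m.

6.97×10^-5 A

The displacement current equals the charging current C dV/dt. With C = ε₀A/d = (8.85×10^-12)(7.22×10^-4)/(3.06×10^-3) = 2.088×10^-12 F, I_d = (2.088×10^-12)(3.34×10^7) = 6.97×10^-5 A.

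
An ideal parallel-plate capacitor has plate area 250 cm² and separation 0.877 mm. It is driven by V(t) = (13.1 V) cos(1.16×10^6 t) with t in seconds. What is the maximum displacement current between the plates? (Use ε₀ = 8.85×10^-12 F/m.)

(dE/dt)_max = V₀ω/d = 1.733×10^10 V/(m·s); ω = 1.16×10^6 rad/s.
I_d,max = ε₀ A (dE/dt)_max = (8.85×10^-12)(0.0250)(1.733×10^10) = 3.83×10^-3 A.

3.83×10^-3 A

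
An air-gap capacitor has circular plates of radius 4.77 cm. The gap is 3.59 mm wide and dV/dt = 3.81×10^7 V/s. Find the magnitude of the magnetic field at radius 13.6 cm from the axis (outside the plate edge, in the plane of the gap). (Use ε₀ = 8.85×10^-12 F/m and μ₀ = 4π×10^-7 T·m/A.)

9.87×10^-10 T

dE/dt = (dV/dt)/d = 1.061×10^10 V/(m·s); I_d = ε₀(πR²)(dE/dt) = (8.85×10^-12)(7.148×10^-3)(1.061×10^10) = 6.712×10^-4 A.
For r ≥ R the full I_d is enclosed: B = μ₀ I_d/(2πr) = (4π×10^-7)(6.712×10^-4)/(2π·0.136) = 9.87×10^-10 T.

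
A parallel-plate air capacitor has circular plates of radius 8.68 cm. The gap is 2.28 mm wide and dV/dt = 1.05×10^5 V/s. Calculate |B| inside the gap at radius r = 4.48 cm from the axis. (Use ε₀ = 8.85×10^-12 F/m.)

I_d = C dV/dt with C = ε₀πR²/d = 9.188×10^-11 F, so I_d = (9.188×10^-11)(1.05×10^5) = 9.647×10^-6 A.
For r < R the Ampère–Maxwell law gives B(2πr) = μ₀ I_d (r²/R²), so B = μ₀ I_d r/(2πR²) = (4π×10^-7)(9.647×10^-6)(0.0448)/(2π·0.0868²) = 1.15×10^-11 T.

1.15×10^-11 T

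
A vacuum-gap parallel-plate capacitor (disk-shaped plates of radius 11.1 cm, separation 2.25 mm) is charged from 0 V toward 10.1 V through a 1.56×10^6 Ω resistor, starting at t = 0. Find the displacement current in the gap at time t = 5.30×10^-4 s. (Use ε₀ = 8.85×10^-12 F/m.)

C = ε₀A/d = (8.85×10^-12)(0.03871)/(2.25×10^-3) = 1.523×10^-10 F, so τ = RC = 2.376×10^-4 s.
The conduction current is I(t) = (V₀/R) e^(−t/τ), and the displacement current between the plates equals it.
t/τ = 2.231; I_d = (10.1/1.56×10^6) · e^(−2.231) = (6.474×10^-6)(0.1074) = 6.95×10^-7 A.

6.95×10^-7 A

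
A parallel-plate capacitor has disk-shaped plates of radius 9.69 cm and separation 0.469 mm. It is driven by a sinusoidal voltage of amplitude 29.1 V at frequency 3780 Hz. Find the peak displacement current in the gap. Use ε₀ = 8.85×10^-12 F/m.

3.85×10^-4 A

(dE/dt)_max = V₀ω/d = 1.474×10^9 V/(m·s); ω = 2πf = 2.375×10^4 rad/s.
I_d,max = ε₀ A (dE/dt)_max = (8.85×10^-12)(0.02950)(1.474×10^9) = 3.85×10^-4 A.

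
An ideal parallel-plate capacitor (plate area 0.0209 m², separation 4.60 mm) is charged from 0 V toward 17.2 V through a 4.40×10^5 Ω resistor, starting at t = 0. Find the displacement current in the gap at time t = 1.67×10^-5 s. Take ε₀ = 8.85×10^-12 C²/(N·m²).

1.52×10^-5 A

C = ε₀A/d = (8.85×10^-12)(0.0209)/(4.60×10^-3) = 4.021×10^-11 F, so τ = RC = 1.769×10^-5 s.
The conduction current is I(t) = (V₀/R) e^(−t/τ), and the displacement current between the plates equals it.
t/τ = 0.9440; I_d = (17.2/4.40×10^5) · e^(−0.9440) = (3.909×10^-5)(0.3891) = 1.52×10^-5 A.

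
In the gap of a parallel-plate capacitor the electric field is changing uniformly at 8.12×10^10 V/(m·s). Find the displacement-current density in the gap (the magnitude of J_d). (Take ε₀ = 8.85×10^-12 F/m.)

J_d = ε₀ ∂E/∂t, so J_d = 0.719 A/m².

0.719 A/m²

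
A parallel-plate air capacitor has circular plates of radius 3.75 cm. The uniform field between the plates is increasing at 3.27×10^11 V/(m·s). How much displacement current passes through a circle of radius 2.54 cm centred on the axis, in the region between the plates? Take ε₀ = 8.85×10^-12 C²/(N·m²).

5.87×10^-3 A

Through the whole plate area (πR² = 4.418×10^-3 m²), I_d = ε₀ πR² dE/dt = 0.01279 A.
The field is uniform, so I_d,enc = I_d (r/R)² = (0.01279)(2.54/3.75)² = 5.87×10^-3 A.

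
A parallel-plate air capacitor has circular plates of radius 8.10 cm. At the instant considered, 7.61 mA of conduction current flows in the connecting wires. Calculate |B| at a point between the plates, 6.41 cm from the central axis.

1.49×10^-8 T

No conduction current crosses the gap, so I_d there equals the 7.61×10^-3 A in the leads.
∮B·dl = μ₀ I_d,enc with I_d,enc = I_d r²/R² = 4.766×10^-3 A; so B = μ₀ I_d,enc/(2πr) = 1.49×10^-8 T.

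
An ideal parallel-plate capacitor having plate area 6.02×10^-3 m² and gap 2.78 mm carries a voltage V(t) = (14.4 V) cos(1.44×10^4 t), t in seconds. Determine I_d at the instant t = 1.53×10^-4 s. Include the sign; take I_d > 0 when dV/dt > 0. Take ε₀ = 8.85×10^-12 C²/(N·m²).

-3.21×10^-6 A

dE/dt = (V₀ω/d)·−sin(ωt) with ωt = 2.2032 rad: (14.4)(1.44×10^4)(-0.8066)/(2.78×10^-3) = -6.016×10^7 V/(m·s).
I_d = ε₀ A dE/dt = (8.85×10^-12)(6.02×10^-3)(-6.016×10^7) = -3.21×10^-6 A.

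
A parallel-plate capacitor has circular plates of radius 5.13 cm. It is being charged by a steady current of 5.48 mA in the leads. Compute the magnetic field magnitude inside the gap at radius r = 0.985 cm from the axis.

4.10×10^-9 T

No conduction current crosses the gap, so I_d there equals the 5.48×10^-3 A in the leads.
An Ampèrian loop of radius r encloses a fraction (r/R)² of I_d. Then B·2πr = μ₀ I_d (r/R)², giving B = μ₀ I_d r/(2πR²) = 4.10×10^-9 T.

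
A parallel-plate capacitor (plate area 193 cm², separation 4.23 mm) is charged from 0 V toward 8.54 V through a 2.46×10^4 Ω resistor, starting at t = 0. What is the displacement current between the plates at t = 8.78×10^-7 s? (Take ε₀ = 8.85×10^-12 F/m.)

1.43×10^-4 A

C = ε₀A/d = (8.85×10^-12)(0.0193)/(4.23×10^-3) = 4.038×10^-11 F, so τ = RC = 9.933×10^-7 s.
The conduction current is I(t) = (V₀/R) e^(−t/τ), and the displacement current between the plates equals it.
t/τ = 0.8839; I_d = (8.54/2.46×10^4) · e^(−0.8839) = (3.472×10^-4)(0.4132) = 1.43×10^-4 A.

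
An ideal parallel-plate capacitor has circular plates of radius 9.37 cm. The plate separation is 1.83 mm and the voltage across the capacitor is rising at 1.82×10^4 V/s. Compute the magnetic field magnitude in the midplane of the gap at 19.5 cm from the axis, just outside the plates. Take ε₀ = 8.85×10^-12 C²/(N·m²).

I_d = C dV/dt with C = ε₀πR²/d = 1.334×10^-10 F, so I_d = (1.334×10^-10)(1.82×10^4) = 2.428×10^-6 A.
Outside the plates the loop encloses all of I_d, so B·2πr = μ₀ I_d and B = 2.49×10^-12 T.

2.49×10^-12 T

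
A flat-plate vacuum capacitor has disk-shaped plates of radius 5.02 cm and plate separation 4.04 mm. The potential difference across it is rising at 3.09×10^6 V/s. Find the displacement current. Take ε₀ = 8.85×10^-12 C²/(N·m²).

5.36×10^-5 A

E = V/d so dE/dt = (dV/dt)/d = 7.649×10^8 V/(m·s), and I_d = ε₀ A dE/dt = (8.85×10^-12)(7.917×10^-3)(7.649×10^8) = 5.36×10^-5 A.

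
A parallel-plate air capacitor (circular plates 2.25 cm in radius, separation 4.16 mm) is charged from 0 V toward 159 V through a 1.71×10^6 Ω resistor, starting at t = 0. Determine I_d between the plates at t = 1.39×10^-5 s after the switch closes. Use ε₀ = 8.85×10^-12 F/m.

8.41×10^-6 A

C = ε₀A/d = (8.85×10^-12)(1.590×10^-3)/(4.16×10^-3) = 3.383×10^-12 F, so τ = RC = 5.785×10^-6 s.
The conduction current is I(t) = (V₀/R) e^(−t/τ), and the displacement current between the plates equals it.
t/τ = 2.403; I_d = (159/1.71×10^6) · e^(−2.403) = (9.298×10^-5)(0.09045) = 8.41×10^-6 A.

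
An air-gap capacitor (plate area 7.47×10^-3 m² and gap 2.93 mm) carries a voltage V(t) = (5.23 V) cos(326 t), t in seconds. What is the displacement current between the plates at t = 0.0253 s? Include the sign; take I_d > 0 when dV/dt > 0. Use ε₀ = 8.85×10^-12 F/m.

C = ε₀A/d = (8.85×10^-12)(7.47×10^-3)/(2.93×10^-3) = 2.256×10^-11 F. dV/dt = V₀ω·−sin(ωt); at ωt = 8.2478 rad this factor is -0.9235.
I_d = C dV/dt = (2.256×10^-11)(5.23)(326)(-0.9235) = -3.55×10^-8 A.

-3.55×10^-8 A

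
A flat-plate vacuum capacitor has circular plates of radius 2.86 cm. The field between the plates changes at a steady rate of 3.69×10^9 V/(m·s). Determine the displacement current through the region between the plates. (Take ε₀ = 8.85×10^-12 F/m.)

With a uniform field, Φ_E = EA, so I_d = ε₀ A dE/dt = 8.39×10^-5 A.

8.39×10^-5 A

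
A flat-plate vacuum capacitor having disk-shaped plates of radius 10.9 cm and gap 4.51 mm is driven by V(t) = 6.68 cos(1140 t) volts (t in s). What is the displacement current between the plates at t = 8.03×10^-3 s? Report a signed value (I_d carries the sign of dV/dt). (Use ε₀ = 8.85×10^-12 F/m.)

-1.49×10^-7 A

dE/dt = (V₀ω/d)·−sin(ωt) with ωt = 9.1542 rad: (6.68)(1140)(-0.2673)/(4.51×10^-3) = -4.513×10^5 V/(m·s).
I_d = ε₀ A dE/dt = (8.85×10^-12)(0.03733)(-4.513×10^5) = -1.49×10^-7 A.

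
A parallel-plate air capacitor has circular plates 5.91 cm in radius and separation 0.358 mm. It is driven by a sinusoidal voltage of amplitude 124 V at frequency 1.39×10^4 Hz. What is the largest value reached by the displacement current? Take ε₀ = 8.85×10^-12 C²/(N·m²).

C = ε₀A/d = (8.85×10^-12)(0.01097)/(3.58×10^-4) = 2.712×10^-10 F; ω = 2πf = 8.734×10^4 rad/s.
I_d = C dV/dt, so |I_d|_max = C V₀ ω = (2.712×10^-10)(124)(8.734×10^4) = 2.94×10^-3 A.

2.94×10^-3 A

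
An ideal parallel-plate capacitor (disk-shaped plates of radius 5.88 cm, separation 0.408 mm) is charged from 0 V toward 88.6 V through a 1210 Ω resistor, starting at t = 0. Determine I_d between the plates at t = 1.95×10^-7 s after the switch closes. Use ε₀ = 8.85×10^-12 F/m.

C = ε₀A/d = (8.85×10^-12)(0.01086)/(4.08×10^-4) = 2.356×10^-10 F, so τ = RC = 2.851×10^-7 s.
The conduction current is I(t) = (V₀/R) e^(−t/τ), and the displacement current between the plates equals it.
t/τ = 0.6840; I_d = (88.6/1210) · e^(−0.6840) = (0.07322)(0.5046) = 0.0369 A.

0.0369 A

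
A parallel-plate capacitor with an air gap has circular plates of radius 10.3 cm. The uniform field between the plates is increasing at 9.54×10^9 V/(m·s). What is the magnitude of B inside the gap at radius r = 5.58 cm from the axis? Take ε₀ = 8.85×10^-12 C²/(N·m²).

Total displacement current: I_d = ε₀(πR²)(dE/dt) = (8.85×10^-12)(0.03333)(9.54×10^9) = 2.814×10^-3 A.
For r < R the Ampère–Maxwell law gives B(2πr) = μ₀ I_d (r²/R²), so B = μ₀ I_d r/(2πR²) = (4π×10^-7)(2.814×10^-3)(0.0558)/(2π·0.103²) = 2.96×10^-9 T.

2.96×10^-9 T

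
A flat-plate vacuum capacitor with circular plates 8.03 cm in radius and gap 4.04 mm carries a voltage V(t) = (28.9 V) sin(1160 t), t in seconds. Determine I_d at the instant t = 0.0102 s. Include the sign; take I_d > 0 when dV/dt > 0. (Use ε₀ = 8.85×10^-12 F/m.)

dV/dt = (28.9)(1160)·cos(11.832) = 2.488×10^4 V/s.
I_d = C dV/dt with C = ε₀A/d = (8.85×10^-12)(0.02026)/(4.04×10^-3) = 4.438×10^-11 F, so I_d = (4.438×10^-11)(2.488×10^4) = 1.10×10^-6 A.

1.10×10^-6 A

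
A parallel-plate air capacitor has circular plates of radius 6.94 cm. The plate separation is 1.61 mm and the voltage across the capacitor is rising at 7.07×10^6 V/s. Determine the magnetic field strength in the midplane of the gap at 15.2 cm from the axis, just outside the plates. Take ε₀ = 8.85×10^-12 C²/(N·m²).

I_d = C dV/dt with C = ε₀πR²/d = 8.317×10^-11 F, so I_d = (8.317×10^-11)(7.07×10^6) = 5.880×10^-4 A.
For r ≥ R the full I_d is enclosed: B = μ₀ I_d/(2πr) = (4π×10^-7)(5.880×10^-4)/(2π·0.152) = 7.74×10^-10 T.

7.74×10^-10 T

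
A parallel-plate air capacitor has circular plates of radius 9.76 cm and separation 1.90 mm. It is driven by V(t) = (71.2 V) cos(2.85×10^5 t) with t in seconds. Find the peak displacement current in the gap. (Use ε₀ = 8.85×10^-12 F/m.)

2.83×10^-3 A

The displacement current equals the conduction current C dV/dt, which peaks at C V₀ ω.
With C = ε₀A/d = (8.85×10^-12)(0.02993)/(1.90×10^-3) = 1.394×10^-10 F and ω = 2.85×10^5 rad/s, I_d,max = (1.394×10^-10)(71.2)(2.85×10^5) = 2.83×10^-3 A.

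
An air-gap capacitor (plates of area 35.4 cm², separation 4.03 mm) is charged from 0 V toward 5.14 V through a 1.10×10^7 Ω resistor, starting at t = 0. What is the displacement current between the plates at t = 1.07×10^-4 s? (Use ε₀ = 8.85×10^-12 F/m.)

With C = ε₀A/d = (8.85×10^-12)(3.54×10^-3)/(4.03×10^-3) = 7.774×10^-12 F, the time constant is τ = RC = 8.551×10^-5 s, so t/τ = 1.251 and e^(−t/τ) = 0.2862.
I_d = I_cond = (V₀/R) e^(−t/τ) = (4.673×10^-7)(0.2862) = 1.34×10^-7 A.

1.34×10^-7 A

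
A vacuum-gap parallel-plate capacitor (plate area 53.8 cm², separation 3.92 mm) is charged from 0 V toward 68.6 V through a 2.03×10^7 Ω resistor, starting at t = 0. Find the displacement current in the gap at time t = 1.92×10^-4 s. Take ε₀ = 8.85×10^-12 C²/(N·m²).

C = ε₀A/d = (8.85×10^-12)(5.38×10^-3)/(3.92×10^-3) = 1.215×10^-11 F and τ = RC = 2.466×10^-4 s. I_d in the gap equals the RC charging current.
I_d(t) = (V₀/R) e^(−t/τ) = 3.379×10^-6 · e^(−0.7786) = 1.55×10^-6 A.

1.55×10^-6 A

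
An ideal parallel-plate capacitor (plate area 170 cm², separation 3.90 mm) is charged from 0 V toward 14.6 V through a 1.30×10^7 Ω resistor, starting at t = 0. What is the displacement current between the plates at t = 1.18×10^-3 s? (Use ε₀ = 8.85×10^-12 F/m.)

With C = ε₀A/d = (8.85×10^-12)(0.0170)/(3.90×10^-3) = 3.858×10^-11 F, the time constant is τ = RC = 5.015×10^-4 s, so t/τ = 2.353 and e^(−t/τ) = 0.09508.
I_d = I_cond = (V₀/R) e^(−t/τ) = (1.123×10^-6)(0.09508) = 1.07×10^-7 A.

1.07×10^-7 A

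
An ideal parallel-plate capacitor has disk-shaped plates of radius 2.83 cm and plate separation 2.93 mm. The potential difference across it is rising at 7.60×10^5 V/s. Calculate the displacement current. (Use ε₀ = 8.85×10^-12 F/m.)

E = V/d so dE/dt = (dV/dt)/d = 2.594×10^8 V/(m·s), and I_d = ε₀ A dE/dt = (8.85×10^-12)(2.516×10^-3)(2.594×10^8) = 5.78×10^-6 A.

5.78×10^-6 A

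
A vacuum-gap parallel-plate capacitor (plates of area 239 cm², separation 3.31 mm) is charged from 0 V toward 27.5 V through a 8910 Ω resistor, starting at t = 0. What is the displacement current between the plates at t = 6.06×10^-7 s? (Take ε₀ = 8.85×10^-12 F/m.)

C = ε₀A/d = (8.85×10^-12)(0.0239)/(3.31×10^-3) = 6.390×10^-11 F, so τ = RC = 5.693×10^-7 s.
The conduction current is I(t) = (V₀/R) e^(−t/τ), and the displacement current between the plates equals it.
t/τ = 1.064; I_d = (27.5/8910) · e^(−1.064) = (3.086×10^-3)(0.3451) = 1.06×10^-3 A.

1.06×10^-3 A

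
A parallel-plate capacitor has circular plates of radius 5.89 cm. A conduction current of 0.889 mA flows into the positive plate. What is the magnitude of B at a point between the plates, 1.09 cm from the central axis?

By continuity the displacement current in the gap matches the conduction current: I_d = 8.89×10^-4 A.
∮B·dl = μ₀ I_d,enc with I_d,enc = I_d r²/R² = 3.045×10^-5 A; so B = μ₀ I_d,enc/(2πr) = 5.59×10^-10 T.

5.59×10^-10 T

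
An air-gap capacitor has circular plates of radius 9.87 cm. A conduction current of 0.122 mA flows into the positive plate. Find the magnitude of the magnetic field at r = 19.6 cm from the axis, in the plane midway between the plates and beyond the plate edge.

1.24×10^-10 T

Between the plates the displacement current equals the wire current: I_d = 0.122 mA = 1.22×10^-4 A.
Outside the plates the loop encloses all of I_d, so B·2πr = μ₀ I_d and B = 1.24×10^-10 T.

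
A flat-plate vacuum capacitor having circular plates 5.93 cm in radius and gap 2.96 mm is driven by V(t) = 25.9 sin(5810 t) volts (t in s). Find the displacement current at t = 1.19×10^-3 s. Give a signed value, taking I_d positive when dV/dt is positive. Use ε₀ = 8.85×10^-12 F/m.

4.01×10^-6 A

dV/dt = (25.9)(5810)·cos(6.9139) = 1.215×10^5 V/s.
I_d = C dV/dt with C = ε₀A/d = (8.85×10^-12)(0.01105)/(2.96×10^-3) = 3.304×10^-11 F, so I_d = (3.304×10^-11)(1.215×10^5) = 4.01×10^-6 A.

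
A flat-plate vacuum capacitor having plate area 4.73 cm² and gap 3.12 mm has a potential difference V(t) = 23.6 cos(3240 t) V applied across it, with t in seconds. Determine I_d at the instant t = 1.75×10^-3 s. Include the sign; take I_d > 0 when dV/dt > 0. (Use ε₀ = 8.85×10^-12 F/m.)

dE/dt = (V₀ω/d)·−sin(ωt) with ωt = 5.67 rad: (23.6)(3240)(0.5755)/(3.12×10^-3) = 1.410×10^7 V/(m·s).
I_d = ε₀ A dE/dt = (8.85×10^-12)(4.73×10^-4)(1.410×10^7) = 5.90×10^-8 A.

5.90×10^-8 A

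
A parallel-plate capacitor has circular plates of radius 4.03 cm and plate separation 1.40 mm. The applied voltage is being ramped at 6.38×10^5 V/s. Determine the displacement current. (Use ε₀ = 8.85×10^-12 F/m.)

The field between the plates is E = V/d, so dE/dt = (6.38×10^5)/(1.40×10^-3 m) = 4.557×10^8 V/(m·s).
I_d = ε₀ A (dE/dt) = (8.85×10^-12)(5.102×10^-3)(4.557×10^8) = 2.06×10^-5 A.

2.06×10^-5 A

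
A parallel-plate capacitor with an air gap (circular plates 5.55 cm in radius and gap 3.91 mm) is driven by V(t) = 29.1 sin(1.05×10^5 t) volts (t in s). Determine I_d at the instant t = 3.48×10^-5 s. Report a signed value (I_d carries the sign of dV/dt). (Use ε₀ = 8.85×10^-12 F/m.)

-5.83×10^-5 A

C = ε₀A/d = (8.85×10^-12)(9.677×10^-3)/(3.91×10^-3) = 2.190×10^-11 F. dV/dt = V₀ω·cos(ωt); at ωt = 3.654 rad this factor is -0.8716.
I_d = C dV/dt = (2.190×10^-11)(29.1)(1.05×10^5)(-0.8716) = -5.83×10^-5 A.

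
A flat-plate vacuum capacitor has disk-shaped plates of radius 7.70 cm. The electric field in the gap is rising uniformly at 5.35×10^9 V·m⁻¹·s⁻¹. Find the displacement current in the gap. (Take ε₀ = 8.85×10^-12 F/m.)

With a uniform field, Φ_E = EA, so I_d = ε₀ A dE/dt = 8.82×10^-4 A.

8.82×10^-4 A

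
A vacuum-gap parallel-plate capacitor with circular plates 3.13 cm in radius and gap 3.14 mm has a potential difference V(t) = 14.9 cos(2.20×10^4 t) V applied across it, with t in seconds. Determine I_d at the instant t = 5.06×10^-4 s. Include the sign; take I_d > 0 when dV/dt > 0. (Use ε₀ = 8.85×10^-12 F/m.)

2.82×10^-6 A

dE/dt = (V₀ω/d)·−sin(ωt) with ωt = 11.132 rad: (14.9)(2.20×10^4)(0.9907)/(3.14×10^-3) = 1.034×10^8 V/(m·s).
I_d = ε₀ A dE/dt = (8.85×10^-12)(3.078×10^-3)(1.034×10^8) = 2.82×10^-6 A.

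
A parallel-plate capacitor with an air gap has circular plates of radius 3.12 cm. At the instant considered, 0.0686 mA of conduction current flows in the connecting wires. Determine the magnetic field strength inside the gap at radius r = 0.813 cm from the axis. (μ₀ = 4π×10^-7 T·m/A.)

1.15×10^-10 T

Between the plates the displacement current equals the wire current: I_d = 0.0686 mA = 6.86×10^-5 A.
An Ampèrian loop of radius r encloses a fraction (r/R)² of I_d. Then B·2πr = μ₀ I_d (r/R)², giving B = μ₀ I_d r/(2πR²) = 1.15×10^-10 T.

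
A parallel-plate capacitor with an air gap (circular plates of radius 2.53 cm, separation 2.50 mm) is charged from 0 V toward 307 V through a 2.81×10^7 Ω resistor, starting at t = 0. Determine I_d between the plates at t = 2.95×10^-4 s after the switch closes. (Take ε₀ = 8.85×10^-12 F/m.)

2.50×10^-6 A

C = ε₀A/d = (8.85×10^-12)(2.011×10^-3)/(2.50×10^-3) = 7.119×10^-12 F and τ = RC = 2.000×10^-4 s. I_d in the gap equals the RC charging current.
I_d(t) = (V₀/R) e^(−t/τ) = 1.093×10^-5 · e^(−1.475) = 2.50×10^-6 A.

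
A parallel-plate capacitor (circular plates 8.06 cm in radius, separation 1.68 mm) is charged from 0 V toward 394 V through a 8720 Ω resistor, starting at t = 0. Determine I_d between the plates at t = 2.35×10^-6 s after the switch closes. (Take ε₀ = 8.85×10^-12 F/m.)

C = ε₀A/d = (8.85×10^-12)(0.02041)/(1.68×10^-3) = 1.075×10^-10 F and τ = RC = 9.374×10^-7 s. I_d in the gap equals the RC charging current.
I_d(t) = (V₀/R) e^(−t/τ) = 0.04518 · e^(−2.507) = 3.68×10^-3 A.

3.68×10^-3 A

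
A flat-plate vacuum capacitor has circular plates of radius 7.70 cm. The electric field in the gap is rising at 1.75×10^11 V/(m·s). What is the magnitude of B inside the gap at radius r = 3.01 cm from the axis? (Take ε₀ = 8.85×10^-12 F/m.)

I_d = ε₀ dΦ_E/dt = ε₀ πR² (dE/dt) = (8.85×10^-12)(0.01863)(1.75×10^11) = 0.02885 A through the full plate area.
For r < R the Ampère–Maxwell law gives B(2πr) = μ₀ I_d (r²/R²), so B = μ₀ I_d r/(2πR²) = (4π×10^-7)(0.02885)(0.0301)/(2π·0.0770²) = 2.93×10^-8 T.

2.93×10^-8 T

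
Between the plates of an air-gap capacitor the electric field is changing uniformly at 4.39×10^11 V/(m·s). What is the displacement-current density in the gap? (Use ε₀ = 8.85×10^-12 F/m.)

The displacement-current density is ε₀ ∂E/∂t = (8.85×10^-12)(4.39×10^11) = 3.89 A/m².

3.89 A/m²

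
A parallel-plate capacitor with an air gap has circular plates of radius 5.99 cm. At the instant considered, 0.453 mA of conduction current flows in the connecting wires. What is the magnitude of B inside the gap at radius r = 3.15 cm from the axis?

7.95×10^-10 T

No conduction current crosses the gap, so I_d there equals the 4.53×10^-4 A in the leads.
For r < R the Ampère–Maxwell law gives B(2πr) = μ₀ I_d (r²/R²), so B = μ₀ I_d r/(2πR²) = (4π×10^-7)(4.53×10^-4)(0.0315)/(2π·0.0599²) = 7.95×10^-10 T.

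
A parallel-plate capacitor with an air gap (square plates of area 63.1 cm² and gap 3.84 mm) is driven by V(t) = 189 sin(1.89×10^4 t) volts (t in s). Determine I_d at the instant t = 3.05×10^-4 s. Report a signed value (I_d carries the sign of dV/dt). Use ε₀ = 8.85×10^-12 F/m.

4.51×10^-5 A

C = ε₀A/d = (8.85×10^-12)(6.31×10^-3)/(3.84×10^-3) = 1.454×10^-11 F. dV/dt = V₀ω·cos(ωt); at ωt = 5.7645 rad this factor is 0.8685.
I_d = C dV/dt = (1.454×10^-11)(189)(1.89×10^4)(0.8685) = 4.51×10^-5 A.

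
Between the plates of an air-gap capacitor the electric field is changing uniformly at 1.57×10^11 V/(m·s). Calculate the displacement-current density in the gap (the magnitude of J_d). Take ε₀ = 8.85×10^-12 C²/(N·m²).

J_d = ε₀ ∂E/∂t, so J_d = 1.39 A/m².

1.39 A/m²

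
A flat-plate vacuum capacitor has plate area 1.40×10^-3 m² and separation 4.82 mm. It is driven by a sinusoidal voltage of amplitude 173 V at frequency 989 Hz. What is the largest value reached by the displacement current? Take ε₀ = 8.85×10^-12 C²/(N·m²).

2.76×10^-6 A

(dE/dt)_max = V₀ω/d = 2.230×10^8 V/(m·s); ω = 2πf = 6214 rad/s.
I_d,max = ε₀ A (dE/dt)_max = (8.85×10^-12)(1.40×10^-3)(2.230×10^8) = 2.76×10^-6 A.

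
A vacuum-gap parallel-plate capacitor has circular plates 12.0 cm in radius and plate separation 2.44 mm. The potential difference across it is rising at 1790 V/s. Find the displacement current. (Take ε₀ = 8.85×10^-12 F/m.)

The displacement current equals the charging current C dV/dt. With C = ε₀A/d = (8.85×10^-12)(0.04524)/(2.44×10^-3) = 1.641×10^-10 F, I_d = (1.641×10^-10)(1790) = 2.94×10^-7 A.

2.94×10^-7 A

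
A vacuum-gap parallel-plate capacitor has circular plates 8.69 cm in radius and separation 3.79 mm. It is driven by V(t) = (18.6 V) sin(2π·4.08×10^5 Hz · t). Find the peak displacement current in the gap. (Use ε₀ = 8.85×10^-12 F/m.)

(dE/dt)_max = V₀ω/d = 1.258×10^10 V/(m·s); ω = 2πf = 2.564×10^6 rad/s.
I_d,max = ε₀ A (dE/dt)_max = (8.85×10^-12)(0.02372)(1.258×10^10) = 2.64×10^-3 A.

2.64×10^-3 A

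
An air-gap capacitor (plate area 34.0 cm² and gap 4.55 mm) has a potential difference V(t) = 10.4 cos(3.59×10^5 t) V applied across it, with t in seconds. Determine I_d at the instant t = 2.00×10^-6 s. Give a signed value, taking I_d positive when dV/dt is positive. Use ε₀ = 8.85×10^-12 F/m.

dE/dt = (V₀ω/d)·−sin(ωt) with ωt = 0.718 rad: (10.4)(3.59×10^5)(-0.6579)/(4.55×10^-3) = -5.399×10^8 V/(m·s).
I_d = ε₀ A dE/dt = (8.85×10^-12)(3.40×10^-3)(-5.399×10^8) = -1.62×10^-5 A.

-1.62×10^-5 A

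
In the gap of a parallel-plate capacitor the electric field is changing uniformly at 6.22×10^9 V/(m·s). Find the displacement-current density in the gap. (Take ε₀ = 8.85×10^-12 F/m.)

0.0550 A/m²

The displacement-current density is ε₀ ∂E/∂t = (8.85×10^-12)(6.22×10^9) = 0.0550 A/m².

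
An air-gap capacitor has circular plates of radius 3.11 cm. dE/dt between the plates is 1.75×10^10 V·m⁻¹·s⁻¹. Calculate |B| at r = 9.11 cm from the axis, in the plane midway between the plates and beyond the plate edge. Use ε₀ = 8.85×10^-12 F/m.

I_d = ε₀ dΦ_E/dt = ε₀ πR² (dE/dt) = (8.85×10^-12)(3.039×10^-3)(1.75×10^10) = 4.707×10^-4 A through the full plate area.
With r > R the enclosed displacement current is the full I_d; B = μ₀ I_d / (2πr) = 1.03×10^-9 T.

1.03×10^-9 T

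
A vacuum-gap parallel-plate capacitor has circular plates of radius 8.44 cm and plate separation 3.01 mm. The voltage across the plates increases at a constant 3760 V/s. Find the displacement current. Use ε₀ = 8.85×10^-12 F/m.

2.47×10^-7 A

E = V/d so dE/dt = (dV/dt)/d = 1.249×10^6 V/(m·s), and I_d = ε₀ A dE/dt = (8.85×10^-12)(0.02238)(1.249×10^6) = 2.47×10^-7 A.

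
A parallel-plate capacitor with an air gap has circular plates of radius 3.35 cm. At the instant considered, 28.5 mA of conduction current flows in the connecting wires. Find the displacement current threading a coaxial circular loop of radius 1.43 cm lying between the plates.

By continuity the displacement current in the gap matches the conduction current: I_d = 0.0285 A.
Since J_d is uniform, the enclosed fraction is (r/R)² = 0.1822, giving I_d,enc = 5.19×10^-3 A.

5.19×10^-3 A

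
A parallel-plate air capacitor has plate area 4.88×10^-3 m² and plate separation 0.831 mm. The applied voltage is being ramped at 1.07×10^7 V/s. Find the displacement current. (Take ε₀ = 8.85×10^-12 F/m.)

E = V/d so dE/dt = (dV/dt)/d = 1.288×10^10 V/(m·s), and I_d = ε₀ A dE/dt = (8.85×10^-12)(4.88×10^-3)(1.288×10^10) = 5.56×10^-4 A.

5.56×10^-4 A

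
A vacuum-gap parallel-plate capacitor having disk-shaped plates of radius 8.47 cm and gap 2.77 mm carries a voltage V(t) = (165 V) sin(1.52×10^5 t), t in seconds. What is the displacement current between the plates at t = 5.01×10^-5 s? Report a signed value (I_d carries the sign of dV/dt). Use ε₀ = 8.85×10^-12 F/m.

dV/dt = (165)(1.52×10^5)·cos(7.6152) = 5.932×10^6 V/s.
I_d = C dV/dt with C = ε₀A/d = (8.85×10^-12)(0.02254)/(2.77×10^-3) = 7.201×10^-11 F, so I_d = (7.201×10^-11)(5.932×10^6) = 4.27×10^-4 A.

4.27×10^-4 A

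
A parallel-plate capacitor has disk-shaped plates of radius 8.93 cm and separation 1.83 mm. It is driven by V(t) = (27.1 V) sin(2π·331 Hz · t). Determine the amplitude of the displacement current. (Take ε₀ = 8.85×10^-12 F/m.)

6.83×10^-6 A

The displacement current equals the conduction current C dV/dt, which peaks at C V₀ ω.
With C = ε₀A/d = (8.85×10^-12)(0.02505)/(1.83×10^-3) = 1.211×10^-10 F and ω = 2πf = 2080 rad/s, I_d,max = (1.211×10^-10)(27.1)(2080) = 6.83×10^-6 A.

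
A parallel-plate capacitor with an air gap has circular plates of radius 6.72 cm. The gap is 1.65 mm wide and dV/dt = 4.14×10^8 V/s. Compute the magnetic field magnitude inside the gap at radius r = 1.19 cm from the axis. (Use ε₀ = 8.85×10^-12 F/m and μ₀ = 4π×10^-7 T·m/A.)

1.66×10^-8 T

dE/dt = (dV/dt)/d = 2.509×10^11 V/(m·s); I_d = ε₀(πR²)(dE/dt) = (8.85×10^-12)(0.01419)(2.509×10^11) = 0.03151 A.
An Ampèrian loop of radius r encloses a fraction (r/R)² of I_d. Then B·2πr = μ₀ I_d (r/R)², giving B = μ₀ I_d r/(2πR²) = 1.66×10^-8 T.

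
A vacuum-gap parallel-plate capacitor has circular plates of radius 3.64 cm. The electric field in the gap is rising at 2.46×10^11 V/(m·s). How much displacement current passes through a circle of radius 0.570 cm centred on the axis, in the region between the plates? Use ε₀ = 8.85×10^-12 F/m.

Through the whole plate area (πR² = 4.162×10^-3 m²), I_d = ε₀ πR² dE/dt = 9.061×10^-3 A.
Since J_d is uniform, the enclosed fraction is (r/R)² = 0.02452, giving I_d,enc = 2.22×10^-4 A.

2.22×10^-4 A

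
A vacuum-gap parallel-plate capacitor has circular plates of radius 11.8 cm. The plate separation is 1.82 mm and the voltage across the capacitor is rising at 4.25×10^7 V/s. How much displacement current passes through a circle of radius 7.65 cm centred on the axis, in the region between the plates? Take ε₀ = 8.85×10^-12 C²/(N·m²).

With E = V/d, dE/dt = 2.335×10^10 V/(m·s) and πR² = 0.04374 m², giving I_d = ε₀ πR² dE/dt = 9.039×10^-3 A.
Through an area πr² the displacement current is I_d·(πr²/πR²) = I_d (r/R)² = 3.80×10^-3 A.

3.80×10^-3 A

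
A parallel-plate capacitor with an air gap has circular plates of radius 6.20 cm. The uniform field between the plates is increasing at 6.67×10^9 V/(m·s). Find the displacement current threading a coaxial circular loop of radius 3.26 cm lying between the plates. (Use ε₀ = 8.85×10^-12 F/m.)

Total displacement current: I_d = ε₀(πR²)(dE/dt) = (8.85×10^-12)(0.01208)(6.67×10^9) = 7.131×10^-4 A.
Since J_d is uniform, the enclosed fraction is (r/R)² = 0.2765, giving I_d,enc = 1.97×10^-4 A.

1.97×10^-4 A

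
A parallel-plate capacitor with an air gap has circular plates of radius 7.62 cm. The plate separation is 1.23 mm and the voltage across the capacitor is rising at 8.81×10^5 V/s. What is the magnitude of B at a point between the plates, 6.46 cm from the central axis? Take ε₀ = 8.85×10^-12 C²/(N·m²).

2.57×10^-10 T

I_d = C dV/dt with C = ε₀πR²/d = 1.312×10^-10 F, so I_d = (1.312×10^-10)(8.81×10^5) = 1.156×10^-4 A.
For r < R the Ampère–Maxwell law gives B(2πr) = μ₀ I_d (r²/R²), so B = μ₀ I_d r/(2πR²) = (4π×10^-7)(1.156×10^-4)(0.0646)/(2π·0.0762²) = 2.57×10^-10 T.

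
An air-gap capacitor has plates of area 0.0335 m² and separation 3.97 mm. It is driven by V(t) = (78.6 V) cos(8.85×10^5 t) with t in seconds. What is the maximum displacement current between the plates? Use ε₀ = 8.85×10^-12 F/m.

The displacement current equals the conduction current C dV/dt, which peaks at C V₀ ω.
With C = ε₀A/d = (8.85×10^-12)(0.0335)/(3.97×10^-3) = 7.468×10^-11 F and ω = 8.85×10^5 rad/s, I_d,max = (7.468×10^-11)(78.6)(8.85×10^5) = 5.19×10^-3 A.

5.19×10^-3 A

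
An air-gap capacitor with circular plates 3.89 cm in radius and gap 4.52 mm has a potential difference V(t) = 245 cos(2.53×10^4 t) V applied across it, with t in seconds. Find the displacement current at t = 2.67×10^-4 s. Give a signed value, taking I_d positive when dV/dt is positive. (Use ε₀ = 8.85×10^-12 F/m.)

-2.62×10^-5 A

dV/dt = (245)(2.53×10^4)·−sin(6.7551) = -2.818×10^6 V/s.
I_d = C dV/dt with C = ε₀A/d = (8.85×10^-12)(4.754×10^-3)/(4.52×10^-3) = 9.308×10^-12 F, so I_d = (9.308×10^-12)(-2.818×10^6) = -2.62×10^-5 A.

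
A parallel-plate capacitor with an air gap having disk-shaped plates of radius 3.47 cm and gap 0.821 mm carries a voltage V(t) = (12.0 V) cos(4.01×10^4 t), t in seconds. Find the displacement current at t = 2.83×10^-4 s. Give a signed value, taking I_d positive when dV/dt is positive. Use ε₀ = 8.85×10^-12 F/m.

1.84×10^-5 A

C = ε₀A/d = (8.85×10^-12)(3.783×10^-3)/(8.21×10^-4) = 4.078×10^-11 F. dV/dt = V₀ω·−sin(ωt); at ωt = 11.3483 rad this factor is 0.9384.
I_d = C dV/dt = (4.078×10^-11)(12.0)(4.01×10^4)(0.9384) = 1.84×10^-5 A.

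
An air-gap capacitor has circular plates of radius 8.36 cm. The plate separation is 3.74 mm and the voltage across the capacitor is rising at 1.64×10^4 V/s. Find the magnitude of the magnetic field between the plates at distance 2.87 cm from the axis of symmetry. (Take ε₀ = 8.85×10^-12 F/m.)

7.00×10^-13 T

I_d = C dV/dt with C = ε₀πR²/d = 5.196×10^-11 F, so I_d = (5.196×10^-11)(1.64×10^4) = 8.521×10^-7 A.
∮B·dl = μ₀ I_d,enc with I_d,enc = I_d r²/R² = 1.004×10^-7 A; so B = μ₀ I_d,enc/(2πr) = 7.00×10^-13 T.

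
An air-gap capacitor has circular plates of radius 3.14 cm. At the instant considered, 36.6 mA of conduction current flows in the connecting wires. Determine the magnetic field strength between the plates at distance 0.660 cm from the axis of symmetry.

By continuity the displacement current in the gap matches the conduction current: I_d = 0.0366 A.
For r < R the Ampère–Maxwell law gives B(2πr) = μ₀ I_d (r²/R²), so B = μ₀ I_d r/(2πR²) = (4π×10^-7)(0.0366)(6.60×10^-3)/(2π·0.0314²) = 4.90×10^-8 T.

4.90×10^-8 T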